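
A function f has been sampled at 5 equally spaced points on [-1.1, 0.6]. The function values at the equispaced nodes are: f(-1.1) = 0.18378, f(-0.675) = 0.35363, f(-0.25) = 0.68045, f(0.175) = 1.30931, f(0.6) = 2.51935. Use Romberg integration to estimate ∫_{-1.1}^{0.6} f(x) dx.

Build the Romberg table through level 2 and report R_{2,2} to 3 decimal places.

R_{0,0} (trapezoid, 1 panel, h=1.7000): 2.29766
R_{1,0} (trapezoid, 2 panels, h=0.8500): 1.72721
R_{2,0} (trapezoid, 4 panels, h=0.4250): 1.57036
R_{1,1} = 1.72721 + (1.72721 − 2.29766)/3 = 1.53706
R_{2,1} = 1.57036 + (1.57036 − 1.72721)/3 = 1.51808
R_{2,2} = 1.51808 + (1.51808 − 1.53706)/15 = 1.51681

1.517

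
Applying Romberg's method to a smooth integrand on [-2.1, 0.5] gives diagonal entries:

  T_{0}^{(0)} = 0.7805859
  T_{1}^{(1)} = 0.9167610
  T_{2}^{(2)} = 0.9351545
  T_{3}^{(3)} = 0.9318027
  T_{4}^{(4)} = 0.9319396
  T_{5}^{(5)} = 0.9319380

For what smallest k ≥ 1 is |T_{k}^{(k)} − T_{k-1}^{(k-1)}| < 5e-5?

|T_{1}^{(1)} − T_{0}^{(0)}| = 0.1361751 ≥ 5e-5
|T_{2}^{(2)} − T_{1}^{(1)}| = 0.0183935 ≥ 5e-5
|T_{3}^{(3)} − T_{2}^{(2)}| = 0.0033518 ≥ 5e-5
|T_{4}^{(4)} − T_{3}^{(3)}| = 0.0001369 ≥ 5e-5
|T_{5}^{(5)} − T_{4}^{(4)}| = 0.0000016 < 5e-5

k = 5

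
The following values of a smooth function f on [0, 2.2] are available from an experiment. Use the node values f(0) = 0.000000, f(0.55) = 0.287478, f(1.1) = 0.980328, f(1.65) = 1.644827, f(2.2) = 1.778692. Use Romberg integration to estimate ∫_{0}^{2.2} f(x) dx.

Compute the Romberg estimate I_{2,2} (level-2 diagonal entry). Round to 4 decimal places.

2.1034

I_{0,0} (trapezoid, 1 panel, h=2.2000): 1.956561
I_{1,0} (trapezoid, 2 panels, h=1.1000): 2.056641
I_{2,0} (trapezoid, 4 panels, h=0.5500): 2.091088
I_{1,1} = 2.056641 + (2.056641 − 1.956561)/3 = 2.090001
I_{2,1} = 2.091088 + (2.091088 − 2.056641)/3 = 2.102570
I_{2,2} = 2.102570 + (2.102570 − 2.090001)/15 = 2.103408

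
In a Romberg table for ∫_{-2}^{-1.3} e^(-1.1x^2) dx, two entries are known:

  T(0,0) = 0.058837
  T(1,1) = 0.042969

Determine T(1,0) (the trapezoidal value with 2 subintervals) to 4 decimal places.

From T(1,1) = (4·T(1,0) − T(0,0))/3, solve for T(1,0):
4·T(1,0) = 3·0.042969 + 0.058837 = 0.187744
T(1,0) = 0.046936

0.0469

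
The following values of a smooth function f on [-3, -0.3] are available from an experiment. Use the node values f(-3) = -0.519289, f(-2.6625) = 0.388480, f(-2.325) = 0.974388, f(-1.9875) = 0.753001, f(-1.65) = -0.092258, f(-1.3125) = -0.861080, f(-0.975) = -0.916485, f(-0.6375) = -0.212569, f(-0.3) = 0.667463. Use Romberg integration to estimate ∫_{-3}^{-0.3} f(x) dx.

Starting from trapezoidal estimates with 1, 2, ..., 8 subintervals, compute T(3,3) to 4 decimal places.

0.0389

T(0,0) (trapezoid, 1 panel, h=2.7000): 0.200035
T(1,0) (trapezoid, 2 panels, h=1.3500): -0.024531
T(2,0) (trapezoid, 4 panels, h=0.6750): 0.026819
T(3,0) (trapezoid, 8 panels, h=0.3375): 0.036303
T(1,1) = -0.024531 + (-0.024531 − 0.200035)/3 = -0.099386
T(2,1) = 0.026819 + (0.026819 − (-0.024531))/3 = 0.043936
T(3,1) = 0.036303 + (0.036303 − 0.026819)/3 = 0.039464
T(2,2) = 0.043936 + (0.043936 − (-0.099386))/15 = 0.053491
T(3,2) = 0.039464 + (0.039464 − 0.043936)/15 = 0.039166
T(3,3) = 0.039166 + (0.039166 − 0.053491)/63 = 0.038939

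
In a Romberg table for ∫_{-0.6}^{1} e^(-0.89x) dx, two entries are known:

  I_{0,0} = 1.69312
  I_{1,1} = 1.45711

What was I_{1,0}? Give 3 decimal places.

1.516

From I_{1,1} = (4·I_{1,0} − I_{0,0})/3, solve for I_{1,0}:
4·I_{1,0} = 3·1.45711 + 1.69312 = 6.06445
I_{1,0} = 1.51611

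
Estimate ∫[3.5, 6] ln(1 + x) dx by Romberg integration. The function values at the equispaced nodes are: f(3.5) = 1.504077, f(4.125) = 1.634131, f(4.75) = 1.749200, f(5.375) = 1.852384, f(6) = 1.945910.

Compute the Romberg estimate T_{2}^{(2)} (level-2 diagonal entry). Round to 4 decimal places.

4.3530

T_{0}^{(0)} (trapezoid, 1 panel, h=2.5000): 4.312484
T_{1}^{(0)} (trapezoid, 2 panels, h=1.2500): 4.342742
T_{2}^{(0)} (trapezoid, 4 panels, h=0.6250): 4.350443
T_{1}^{(1)} = 4.342742 + (4.342742 − 4.312484)/3 = 4.352828
T_{2}^{(1)} = 4.350443 + (4.350443 − 4.342742)/3 = 4.353010
T_{2}^{(2)} = 4.353010 + (4.353010 − 4.352828)/15 = 4.353022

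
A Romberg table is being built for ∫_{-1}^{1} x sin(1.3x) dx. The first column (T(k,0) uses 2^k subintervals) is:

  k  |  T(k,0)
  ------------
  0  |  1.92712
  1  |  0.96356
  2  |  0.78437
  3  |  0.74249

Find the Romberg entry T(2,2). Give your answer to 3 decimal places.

0.730

T(1,1) = (4·0.96356 − 1.92712) / 3 = 0.64237
T(2,1) = (4·0.78437 − 0.96356) / 3 = 0.72464
T(2,2) = (16·0.72464 − 0.64237) / 15 = 0.73012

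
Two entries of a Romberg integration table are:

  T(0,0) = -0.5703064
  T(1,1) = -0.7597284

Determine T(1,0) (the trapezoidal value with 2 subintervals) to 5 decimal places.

-0.71237

From T(1,1) = (4·T(1,0) − T(0,0))/3, solve for T(1,0):
4·T(1,0) = 3·(-0.7597284) + (-0.5703064) = -2.8494916
T(1,0) = -0.7123729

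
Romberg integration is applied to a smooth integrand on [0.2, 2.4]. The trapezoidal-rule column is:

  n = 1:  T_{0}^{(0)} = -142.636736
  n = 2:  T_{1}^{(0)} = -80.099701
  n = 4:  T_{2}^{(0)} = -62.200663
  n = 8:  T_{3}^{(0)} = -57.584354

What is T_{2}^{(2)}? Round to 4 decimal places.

Richardson extrapolation on the trapezoidal column (denominator 4−1=3):
T_{1}^{(1)} = (4·(-80.099701) − (-142.636736)) / 3 = -59.254023
T_{2}^{(1)} = -62.200663 + (-62.200663 − (-80.099701))/3 = -56.234317
T_{2}^{(2)} = -56.234317 + (-56.234317 − (-59.254023))/15 = -56.033003

-56.0330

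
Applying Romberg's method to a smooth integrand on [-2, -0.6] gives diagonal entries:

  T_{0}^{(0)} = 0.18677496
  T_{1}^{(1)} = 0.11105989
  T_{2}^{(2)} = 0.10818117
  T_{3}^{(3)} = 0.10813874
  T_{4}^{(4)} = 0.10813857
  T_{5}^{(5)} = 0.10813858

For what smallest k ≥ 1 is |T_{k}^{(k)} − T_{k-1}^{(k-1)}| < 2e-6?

k = 4

|T_{1}^{(1)} − T_{0}^{(0)}| = 0.07571507 ≥ 2e-6
|T_{2}^{(2)} − T_{1}^{(1)}| = 0.00287872 ≥ 2e-6
|T_{3}^{(3)} − T_{2}^{(2)}| = 0.00004243 ≥ 2e-6
|T_{4}^{(4)} − T_{3}^{(3)}| = 0.00000017 < 2e-6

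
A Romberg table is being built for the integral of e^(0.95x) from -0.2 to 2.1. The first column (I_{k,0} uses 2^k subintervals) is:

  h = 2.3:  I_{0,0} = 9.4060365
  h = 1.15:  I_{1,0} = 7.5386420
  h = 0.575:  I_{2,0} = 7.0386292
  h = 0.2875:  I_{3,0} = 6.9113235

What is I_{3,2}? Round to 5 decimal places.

6.86868

I_{2,1} = 7.0386292 + (7.0386292 − 7.5386420)/3 = 6.8719583
I_{3,1} = 6.9113235 + (6.9113235 − 7.0386292)/3 = 6.8688883
I_{3,2} = (16·6.8688883 − 6.8719583) / 15 = 6.8686836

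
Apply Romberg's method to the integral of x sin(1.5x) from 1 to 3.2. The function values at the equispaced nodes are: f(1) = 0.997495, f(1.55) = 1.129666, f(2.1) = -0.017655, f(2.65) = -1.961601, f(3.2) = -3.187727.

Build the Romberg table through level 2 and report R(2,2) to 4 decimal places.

-1.0307

R(0,0) (trapezoid, 1 panel, h=2.2000): -2.409255
R(1,0) (trapezoid, 2 panels, h=1.1000): -1.224048
R(2,0) (trapezoid, 4 panels, h=0.5500): -1.069588
R(1,1) = -1.224048 + (-1.224048 − (-2.409255))/3 = -0.828979
R(2,1) = -1.069588 + (-1.069588 − (-1.224048))/3 = -1.018101
R(2,2) = -1.018101 + (-1.018101 − (-0.828979))/15 = -1.030709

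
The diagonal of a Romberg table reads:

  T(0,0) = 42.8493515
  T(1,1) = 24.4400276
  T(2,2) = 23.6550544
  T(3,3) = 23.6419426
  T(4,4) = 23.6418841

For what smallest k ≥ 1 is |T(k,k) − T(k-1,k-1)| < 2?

k = 2

|T(1,1) − T(0,0)| = 18.4093239 ≥ 2
|T(2,2) − T(1,1)| = 0.7849732 < 2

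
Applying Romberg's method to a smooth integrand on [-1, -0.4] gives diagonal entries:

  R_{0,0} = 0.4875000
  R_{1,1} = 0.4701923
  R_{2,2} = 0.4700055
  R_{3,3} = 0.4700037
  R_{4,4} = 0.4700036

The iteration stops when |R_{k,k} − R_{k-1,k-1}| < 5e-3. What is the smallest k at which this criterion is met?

|R_{1,1} − R_{0,0}| = 0.0173077 ≥ 5e-3
|R_{2,2} − R_{1,1}| = 0.0001868 < 5e-3

k = 2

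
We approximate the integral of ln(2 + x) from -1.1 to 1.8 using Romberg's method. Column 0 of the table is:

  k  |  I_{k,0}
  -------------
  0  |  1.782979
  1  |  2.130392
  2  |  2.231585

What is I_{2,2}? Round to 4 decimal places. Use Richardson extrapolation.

2.2666

Richardson extrapolation on the trapezoidal column (denominator 4−1=3):
I_{1,1} = (4·2.130392 − 1.782979) / 3 = 2.246196
I_{2,1} = 2.231585 + (2.231585 − 2.130392)/3 = 2.265316
I_{2,2} = (16·2.265316 − 2.246196) / 15 = 2.266591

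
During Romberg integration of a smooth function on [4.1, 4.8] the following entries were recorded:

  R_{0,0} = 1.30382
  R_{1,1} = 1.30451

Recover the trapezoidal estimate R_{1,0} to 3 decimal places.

From R_{1,1} = (4·R_{1,0} − R_{0,0})/3, solve for R_{1,0}:
4·R_{1,0} = 3·1.30451 + 1.30382 = 5.21735
R_{1,0} = 1.30434

1.304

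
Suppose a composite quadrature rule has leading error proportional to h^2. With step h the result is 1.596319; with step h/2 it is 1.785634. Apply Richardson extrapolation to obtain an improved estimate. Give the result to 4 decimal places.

1.8487

The leading error scales as h^2; refining by a factor of 2 reduces it by 2^2 = 4.
Extrapolated value = (4·A(h/2) − A(h)) / (4 − 1)
= (4·1.785634 − 1.596319) / 3
= 5.546217 / 3 = 1.848739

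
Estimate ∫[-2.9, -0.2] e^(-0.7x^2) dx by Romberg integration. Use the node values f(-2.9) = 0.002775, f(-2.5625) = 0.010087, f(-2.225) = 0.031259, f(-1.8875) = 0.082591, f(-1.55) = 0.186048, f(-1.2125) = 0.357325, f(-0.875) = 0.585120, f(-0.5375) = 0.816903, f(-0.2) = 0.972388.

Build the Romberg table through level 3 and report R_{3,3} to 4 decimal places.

0.8605

R_{0,0} (trapezoid, 1 panel, h=2.7000): 1.316470
R_{1,0} (trapezoid, 2 panels, h=1.3500): 0.909400
R_{2,0} (trapezoid, 4 panels, h=0.6750): 0.870756
R_{3,0} (trapezoid, 8 panels, h=0.3375): 0.862959
R_{1,1} = 0.909400 + (0.909400 − 1.316470)/3 = 0.773710
R_{2,1} = 0.870756 + (0.870756 − 0.909400)/3 = 0.857875
R_{3,1} = 0.862959 + (0.862959 − 0.870756)/3 = 0.860360
R_{2,2} = 0.857875 + (0.857875 − 0.773710)/15 = 0.863486
R_{3,2} = 0.860360 + (0.860360 − 0.857875)/15 = 0.860526
R_{3,3} = 0.860526 + (0.860526 − 0.863486)/63 = 0.860479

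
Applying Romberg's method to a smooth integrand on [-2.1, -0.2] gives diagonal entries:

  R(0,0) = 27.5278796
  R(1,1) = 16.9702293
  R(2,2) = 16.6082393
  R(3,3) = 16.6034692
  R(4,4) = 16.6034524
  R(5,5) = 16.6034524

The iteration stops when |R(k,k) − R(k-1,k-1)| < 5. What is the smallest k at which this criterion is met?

k = 2

|R(1,1) − R(0,0)| = 10.5576503 ≥ 5
|R(2,2) − R(1,1)| = 0.3619900 < 5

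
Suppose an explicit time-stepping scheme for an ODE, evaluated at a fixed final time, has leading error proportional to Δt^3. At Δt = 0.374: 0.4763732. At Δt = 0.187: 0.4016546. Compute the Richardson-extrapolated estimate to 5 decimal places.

0.39098

Extrapolated value = (8·A(Δt/2) − A(Δt)) / (8 − 1)
= (8·0.4016546 − 0.4763732) / 7
= 2.7368636 / 7 = 0.3909805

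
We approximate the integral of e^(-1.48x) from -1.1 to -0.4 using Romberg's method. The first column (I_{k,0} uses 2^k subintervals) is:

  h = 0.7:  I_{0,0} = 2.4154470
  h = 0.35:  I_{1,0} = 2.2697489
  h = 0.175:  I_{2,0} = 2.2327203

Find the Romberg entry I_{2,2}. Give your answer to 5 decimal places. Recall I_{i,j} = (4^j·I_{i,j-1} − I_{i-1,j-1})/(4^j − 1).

Richardson extrapolation on the trapezoidal column (denominator 4−1=3):
I_{1,1} = 2.2697489 + (2.2697489 − 2.4154470)/3 = 2.2211829
I_{2,1} = 2.2327203 + (2.2327203 − 2.2697489)/3 = 2.2203774
I_{2,2} = 2.2203774 + (2.2203774 − 2.2211829)/15 = 2.2203237
(Column j=1 coincides with Simpson's rule on the same nodes.)

2.22032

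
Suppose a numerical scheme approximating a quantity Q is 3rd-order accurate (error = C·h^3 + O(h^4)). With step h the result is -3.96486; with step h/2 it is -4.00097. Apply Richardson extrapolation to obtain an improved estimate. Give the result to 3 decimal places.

-4.006

The leading error scales as h^3; refining by a factor of 2 reduces it by 2^3 = 8.
Extrapolated value = (8·A(h/2) − A(h)) / (8 − 1)
= (8·(-4.00097) − (-3.96486)) / 7
= -28.04290 / 7 = -4.00613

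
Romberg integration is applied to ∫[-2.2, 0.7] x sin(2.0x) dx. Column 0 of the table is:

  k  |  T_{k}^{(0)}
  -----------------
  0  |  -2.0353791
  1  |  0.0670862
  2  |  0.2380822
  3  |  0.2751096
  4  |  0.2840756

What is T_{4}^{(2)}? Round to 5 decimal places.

0.28704

Richardson extrapolation on the trapezoidal column (denominator 4−1=3):
T_{3}^{(1)} = (4·0.2751096 − 0.2380822) / 3 = 0.2874521
T_{4}^{(1)} = (4·0.2840756 − 0.2751096) / 3 = 0.2870643
T_{4}^{(2)} = (16·0.2870643 − 0.2874521) / 15 = 0.2870384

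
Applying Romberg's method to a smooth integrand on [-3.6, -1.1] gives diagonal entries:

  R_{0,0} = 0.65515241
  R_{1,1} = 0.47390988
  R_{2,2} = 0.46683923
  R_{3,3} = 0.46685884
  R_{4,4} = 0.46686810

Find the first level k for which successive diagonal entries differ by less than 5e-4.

k = 3

|R_{1,1} − R_{0,0}| = 0.18124253 ≥ 5e-4
|R_{2,2} − R_{1,1}| = 0.00707065 ≥ 5e-4
|R_{3,3} − R_{2,2}| = 0.00001961 < 5e-4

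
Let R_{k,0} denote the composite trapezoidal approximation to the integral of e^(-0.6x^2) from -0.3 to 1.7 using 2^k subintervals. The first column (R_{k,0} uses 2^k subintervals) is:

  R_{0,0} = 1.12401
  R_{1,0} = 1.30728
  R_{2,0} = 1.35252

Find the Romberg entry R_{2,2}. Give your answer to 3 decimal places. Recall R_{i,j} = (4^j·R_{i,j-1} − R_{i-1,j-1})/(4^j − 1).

Richardson extrapolation on the trapezoidal column (denominator 4−1=3):
R_{1,1} = 1.30728 + (1.30728 − 1.12401)/3 = 1.36837
R_{2,1} = (4·1.35252 − 1.30728) / 3 = 1.36760
R_{2,2} = 1.36760 + (1.36760 − 1.36837)/15 = 1.36755

1.368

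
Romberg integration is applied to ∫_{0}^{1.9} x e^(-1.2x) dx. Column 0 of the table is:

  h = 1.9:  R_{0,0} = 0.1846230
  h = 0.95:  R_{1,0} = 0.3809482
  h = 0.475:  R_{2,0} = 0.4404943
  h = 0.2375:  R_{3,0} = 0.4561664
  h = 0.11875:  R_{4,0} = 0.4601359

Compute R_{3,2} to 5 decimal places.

0.46146

Richardson extrapolation on the trapezoidal column (denominator 4−1=3):
R_{2,1} = (4·0.4404943 − 0.3809482) / 3 = 0.4603430
R_{3,1} = 0.4561664 + (0.4561664 − 0.4404943)/3 = 0.4613904
R_{3,2} = (16·0.4613904 − 0.4603430) / 15 = 0.4614602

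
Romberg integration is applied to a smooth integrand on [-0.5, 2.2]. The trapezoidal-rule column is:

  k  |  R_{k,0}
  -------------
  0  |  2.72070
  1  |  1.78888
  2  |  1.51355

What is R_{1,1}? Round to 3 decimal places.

1.478

R_{1,1} = (4·1.78888 − 2.72070) / 3 = 1.47827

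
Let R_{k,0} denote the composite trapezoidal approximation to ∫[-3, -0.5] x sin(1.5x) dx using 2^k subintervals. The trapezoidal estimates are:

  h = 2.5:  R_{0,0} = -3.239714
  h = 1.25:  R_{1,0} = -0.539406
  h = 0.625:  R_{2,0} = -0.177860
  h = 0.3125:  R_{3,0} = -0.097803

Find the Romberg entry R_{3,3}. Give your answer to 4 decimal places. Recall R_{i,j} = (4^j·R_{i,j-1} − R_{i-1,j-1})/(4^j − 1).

Richardson extrapolation on the trapezoidal column (denominator 4−1=3):
R_{1,1} = (4·(-0.539406) − (-3.239714)) / 3 = 0.360697
R_{2,1} = -0.177860 + (-0.177860 − (-0.539406))/3 = -0.057345
R_{3,1} = -0.097803 + (-0.097803 − (-0.177860))/3 = -0.071117
R_{2,2} = (16·(-0.057345) − 0.360697) / 15 = -0.085214
R_{3,2} = -0.071117 + (-0.071117 − (-0.057345))/15 = -0.072035
R_{3,3} = -0.072035 + (-0.072035 − (-0.085214))/63 = -0.071826

-0.0718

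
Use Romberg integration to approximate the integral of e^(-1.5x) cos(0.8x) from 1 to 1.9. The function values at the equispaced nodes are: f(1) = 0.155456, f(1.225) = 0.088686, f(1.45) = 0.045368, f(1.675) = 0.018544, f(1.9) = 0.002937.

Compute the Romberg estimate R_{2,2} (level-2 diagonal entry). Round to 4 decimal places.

0.0508

R_{0,0} (trapezoid, 1 panel, h=0.9000): 0.071277
R_{1,0} (trapezoid, 2 panels, h=0.4500): 0.056054
R_{2,0} (trapezoid, 4 panels, h=0.2250): 0.052154
R_{1,1} = 0.056054 + (0.056054 − 0.071277)/3 = 0.050980
R_{2,1} = 0.052154 + (0.052154 − 0.056054)/3 = 0.050854
R_{2,2} = 0.050854 + (0.050854 − 0.050980)/15 = 0.050846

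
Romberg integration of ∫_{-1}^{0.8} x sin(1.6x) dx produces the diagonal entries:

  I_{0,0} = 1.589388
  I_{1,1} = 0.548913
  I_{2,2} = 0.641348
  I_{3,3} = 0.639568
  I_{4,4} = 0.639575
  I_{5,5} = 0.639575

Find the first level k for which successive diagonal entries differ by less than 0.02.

|I_{1,1} − I_{0,0}| = 1.040475 ≥ 0.02
|I_{2,2} − I_{1,1}| = 0.092435 ≥ 0.02
|I_{3,3} − I_{2,2}| = 0.001780 < 0.02

k = 3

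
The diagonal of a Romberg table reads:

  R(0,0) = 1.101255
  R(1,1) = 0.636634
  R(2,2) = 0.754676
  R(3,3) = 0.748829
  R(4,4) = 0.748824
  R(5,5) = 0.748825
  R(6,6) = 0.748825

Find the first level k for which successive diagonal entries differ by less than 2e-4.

k = 4

|R(1,1) − R(0,0)| = 0.464621 ≥ 2e-4
|R(2,2) − R(1,1)| = 0.118042 ≥ 2e-4
|R(3,3) − R(2,2)| = 0.005847 ≥ 2e-4
|R(4,4) − R(3,3)| = 0.000005 < 2e-4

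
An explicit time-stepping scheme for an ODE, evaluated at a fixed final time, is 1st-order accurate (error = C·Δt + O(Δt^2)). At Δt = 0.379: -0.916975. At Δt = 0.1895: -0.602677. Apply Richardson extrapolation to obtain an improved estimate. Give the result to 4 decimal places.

The leading error scales as Δt; refining by a factor of 2 reduces it by 2^1 = 2.
Extrapolated value = (2·A(Δt/2) − A(Δt)) / (2 − 1)
= (2·(-0.602677) − (-0.916975)) / 1
= -0.288379 / 1 = -0.288379

-0.2884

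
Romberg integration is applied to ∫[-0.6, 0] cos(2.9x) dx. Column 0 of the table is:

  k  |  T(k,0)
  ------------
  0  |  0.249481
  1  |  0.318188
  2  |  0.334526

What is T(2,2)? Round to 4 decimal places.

T(1,1) = 0.318188 + (0.318188 − 0.249481)/3 = 0.341090
T(2,1) = 0.334526 + (0.334526 − 0.318188)/3 = 0.339972
T(2,2) = (16·0.339972 − 0.341090) / 15 = 0.339897
(Column j=1 coincides with Simpson's rule on the same nodes.)

0.3399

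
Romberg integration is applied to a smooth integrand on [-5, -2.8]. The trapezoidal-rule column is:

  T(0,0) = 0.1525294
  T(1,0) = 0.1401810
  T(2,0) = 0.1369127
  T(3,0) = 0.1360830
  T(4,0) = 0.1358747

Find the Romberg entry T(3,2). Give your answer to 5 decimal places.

0.13581

T(2,1) = (4·0.1369127 − 0.1401810) / 3 = 0.1358233
T(3,1) = (4·0.1360830 − 0.1369127) / 3 = 0.1358064
T(3,2) = (16·0.1358064 − 0.1358233) / 15 = 0.1358053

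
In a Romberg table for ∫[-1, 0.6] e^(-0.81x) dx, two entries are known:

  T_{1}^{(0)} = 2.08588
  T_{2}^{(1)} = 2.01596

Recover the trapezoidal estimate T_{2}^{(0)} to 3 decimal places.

2.033

From T_{2}^{(1)} = (4·T_{2}^{(0)} − T_{1}^{(0)})/3, solve for T_{2}^{(0)}:
4·T_{2}^{(0)} = 3·2.01596 + 2.08588 = 8.13376
T_{2}^{(0)} = 2.03344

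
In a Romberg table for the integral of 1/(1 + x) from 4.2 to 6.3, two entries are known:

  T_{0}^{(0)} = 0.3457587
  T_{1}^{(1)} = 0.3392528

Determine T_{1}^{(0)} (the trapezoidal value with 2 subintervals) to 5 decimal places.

From T_{1}^{(1)} = (4·T_{1}^{(0)} − T_{0}^{(0)})/3, solve for T_{1}^{(0)}:
4·T_{1}^{(0)} = 3·0.3392528 + 0.3457587 = 1.3635171
T_{1}^{(0)} = 0.3408793

0.34088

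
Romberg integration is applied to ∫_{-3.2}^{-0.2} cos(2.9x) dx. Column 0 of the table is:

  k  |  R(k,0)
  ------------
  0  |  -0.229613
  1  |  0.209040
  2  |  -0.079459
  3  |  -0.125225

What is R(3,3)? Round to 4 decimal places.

-0.1370

R(1,1) = (4·0.209040 − (-0.229613)) / 3 = 0.355258
R(2,1) = (4·(-0.079459) − 0.209040) / 3 = -0.175625
R(3,1) = (4·(-0.125225) − (-0.079459)) / 3 = -0.140480
R(2,2) = -0.175625 + (-0.175625 − 0.355258)/15 = -0.211017
R(3,2) = (16·(-0.140480) − (-0.175625)) / 15 = -0.138137
R(3,3) = (64·(-0.138137) − (-0.211017)) / 63 = -0.136980
(Column j=1 coincides with Simpson's rule on the same nodes.)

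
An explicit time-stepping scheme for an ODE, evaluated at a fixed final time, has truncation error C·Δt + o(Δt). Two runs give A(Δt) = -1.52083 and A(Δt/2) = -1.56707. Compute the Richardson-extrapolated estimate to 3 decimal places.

Extrapolated value = (2·A(Δt/2) − A(Δt)) / (2 − 1)
= (2·(-1.56707) − (-1.52083)) / 1
= -1.61331 / 1 = -1.61331

-1.613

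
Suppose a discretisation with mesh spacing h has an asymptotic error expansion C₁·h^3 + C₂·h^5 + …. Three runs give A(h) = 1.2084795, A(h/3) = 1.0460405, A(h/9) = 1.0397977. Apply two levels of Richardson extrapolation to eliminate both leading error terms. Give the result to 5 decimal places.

1.03956

First eliminate the h^3 term (factor 3^3 = 27):
  B₁ = (27·1.0460405 − 1.2084795)/26 = 1.0397928
  B₂ = (27·1.0397977 − 1.0460405)/26 = 1.0395576
Then eliminate the h^5 term (factor 3^5 = 243):
  (243·1.0395576 − 1.0397928)/242 = 1.0395566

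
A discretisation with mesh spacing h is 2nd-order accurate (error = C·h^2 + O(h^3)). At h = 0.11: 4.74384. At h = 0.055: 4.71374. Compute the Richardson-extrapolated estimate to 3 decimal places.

4.704

The leading error scales as h^2; refining by a factor of 2 reduces it by 2^2 = 4.
Extrapolated value = (4·A(h/2) − A(h)) / (4 − 1)
= (4·4.71374 − 4.74384) / 3
= 14.11112 / 3 = 4.70371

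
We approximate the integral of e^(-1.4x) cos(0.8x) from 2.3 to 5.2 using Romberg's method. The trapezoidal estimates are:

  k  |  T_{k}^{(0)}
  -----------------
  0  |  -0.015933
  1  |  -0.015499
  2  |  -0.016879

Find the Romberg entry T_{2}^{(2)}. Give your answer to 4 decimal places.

Richardson extrapolation on the trapezoidal column (denominator 4−1=3):
T_{1}^{(1)} = -0.015499 + (-0.015499 − (-0.015933))/3 = -0.015354
T_{2}^{(1)} = -0.016879 + (-0.016879 − (-0.015499))/3 = -0.017339
T_{2}^{(2)} = -0.017339 + (-0.017339 − (-0.015354))/15 = -0.017471

-0.0175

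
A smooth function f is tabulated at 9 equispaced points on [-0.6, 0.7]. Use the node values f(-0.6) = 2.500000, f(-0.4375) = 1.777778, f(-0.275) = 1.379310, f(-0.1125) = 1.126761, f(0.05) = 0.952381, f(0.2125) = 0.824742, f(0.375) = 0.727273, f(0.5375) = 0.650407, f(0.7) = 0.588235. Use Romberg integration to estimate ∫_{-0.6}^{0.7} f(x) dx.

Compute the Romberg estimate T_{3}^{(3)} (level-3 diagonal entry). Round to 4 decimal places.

T_{0}^{(0)} (trapezoid, 1 panel, h=1.3000): 2.007353
T_{1}^{(0)} (trapezoid, 2 panels, h=0.6500): 1.622724
T_{2}^{(0)} (trapezoid, 4 panels, h=0.3250): 1.496001
T_{3}^{(0)} (trapezoid, 8 panels, h=0.1625): 1.459700
T_{1}^{(1)} = 1.622724 + (1.622724 − 2.007353)/3 = 1.494514
T_{2}^{(1)} = 1.496001 + (1.496001 − 1.622724)/3 = 1.453760
T_{3}^{(1)} = 1.459700 + (1.459700 − 1.496001)/3 = 1.447600
T_{2}^{(2)} = 1.453760 + (1.453760 − 1.494514)/15 = 1.451043
T_{3}^{(2)} = 1.447600 + (1.447600 − 1.453760)/15 = 1.447189
T_{3}^{(3)} = 1.447189 + (1.447189 − 1.451043)/63 = 1.447128

1.4471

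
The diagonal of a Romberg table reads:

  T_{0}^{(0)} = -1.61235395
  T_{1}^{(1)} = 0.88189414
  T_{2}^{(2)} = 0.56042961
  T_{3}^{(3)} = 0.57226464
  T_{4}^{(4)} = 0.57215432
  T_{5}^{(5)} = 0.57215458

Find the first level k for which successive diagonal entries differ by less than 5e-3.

k = 4

|T_{1}^{(1)} − T_{0}^{(0)}| = 2.49424809 ≥ 5e-3
|T_{2}^{(2)} − T_{1}^{(1)}| = 0.32146453 ≥ 5e-3
|T_{3}^{(3)} − T_{2}^{(2)}| = 0.01183503 ≥ 5e-3
|T_{4}^{(4)} − T_{3}^{(3)}| = 0.00011032 < 5e-3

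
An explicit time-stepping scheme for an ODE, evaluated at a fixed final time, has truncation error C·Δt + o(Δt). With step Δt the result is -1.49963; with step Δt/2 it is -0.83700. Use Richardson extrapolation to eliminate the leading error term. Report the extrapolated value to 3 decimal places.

-0.174

The leading error scales as Δt; refining by a factor of 2 reduces it by 2^1 = 2.
Extrapolated value = (2·A(Δt/2) − A(Δt)) / (2 − 1)
= (2·(-0.83700) − (-1.49963)) / 1
= -0.17437 / 1 = -0.17437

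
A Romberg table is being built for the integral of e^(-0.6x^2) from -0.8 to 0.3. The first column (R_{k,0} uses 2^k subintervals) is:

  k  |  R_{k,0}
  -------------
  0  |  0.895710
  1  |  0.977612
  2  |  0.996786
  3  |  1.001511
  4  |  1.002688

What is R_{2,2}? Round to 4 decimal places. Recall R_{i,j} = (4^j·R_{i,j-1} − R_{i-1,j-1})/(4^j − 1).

R_{1,1} = 0.977612 + (0.977612 − 0.895710)/3 = 1.004913
R_{2,1} = (4·0.996786 − 0.977612) / 3 = 1.003177
R_{2,2} = 1.003177 + (1.003177 − 1.004913)/15 = 1.003061
(Column j=1 coincides with Simpson's rule on the same nodes.)

1.0031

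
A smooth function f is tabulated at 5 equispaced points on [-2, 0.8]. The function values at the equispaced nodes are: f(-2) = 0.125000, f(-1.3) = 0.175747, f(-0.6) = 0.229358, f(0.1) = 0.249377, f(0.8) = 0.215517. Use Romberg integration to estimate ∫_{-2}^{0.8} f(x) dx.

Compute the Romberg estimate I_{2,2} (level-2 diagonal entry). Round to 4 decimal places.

0.5830

I_{0,0} (trapezoid, 1 panel, h=2.8000): 0.476724
I_{1,0} (trapezoid, 2 panels, h=1.4000): 0.559463
I_{2,0} (trapezoid, 4 panels, h=0.7000): 0.577318
I_{1,1} = 0.559463 + (0.559463 − 0.476724)/3 = 0.587043
I_{2,1} = 0.577318 + (0.577318 − 0.559463)/3 = 0.583270
I_{2,2} = 0.583270 + (0.583270 − 0.587043)/15 = 0.583018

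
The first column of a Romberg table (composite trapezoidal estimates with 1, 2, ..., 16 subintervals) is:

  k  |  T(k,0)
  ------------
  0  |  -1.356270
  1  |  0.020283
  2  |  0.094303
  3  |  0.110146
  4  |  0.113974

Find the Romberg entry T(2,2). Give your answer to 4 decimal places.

0.0950

Richardson extrapolation on the trapezoidal column (denominator 4−1=3):
T(1,1) = 0.020283 + (0.020283 − (-1.356270))/3 = 0.479134
T(2,1) = 0.094303 + (0.094303 − 0.020283)/3 = 0.118976
T(2,2) = (16·0.118976 − 0.479134) / 15 = 0.094965
(Column j=1 coincides with Simpson's rule on the same nodes.)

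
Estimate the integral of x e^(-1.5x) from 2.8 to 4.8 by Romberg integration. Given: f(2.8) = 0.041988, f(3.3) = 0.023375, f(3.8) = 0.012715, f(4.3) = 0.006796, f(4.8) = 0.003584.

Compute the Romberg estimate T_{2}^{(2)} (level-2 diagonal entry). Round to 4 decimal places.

T_{0}^{(0)} (trapezoid, 1 panel, h=2.0000): 0.045572
T_{1}^{(0)} (trapezoid, 2 panels, h=1.0000): 0.035501
T_{2}^{(0)} (trapezoid, 4 panels, h=0.5000): 0.032836
T_{1}^{(1)} = 0.035501 + (0.035501 − 0.045572)/3 = 0.032144
T_{2}^{(1)} = 0.032836 + (0.032836 − 0.035501)/3 = 0.031948
T_{2}^{(2)} = 0.031948 + (0.031948 − 0.032144)/15 = 0.031935

0.0319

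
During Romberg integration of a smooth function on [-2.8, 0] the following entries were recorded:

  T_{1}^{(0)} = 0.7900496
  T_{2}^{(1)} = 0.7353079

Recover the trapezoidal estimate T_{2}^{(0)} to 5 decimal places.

0.74899

From T_{2}^{(1)} = (4·T_{2}^{(0)} − T_{1}^{(0)})/3, solve for T_{2}^{(0)}:
4·T_{2}^{(0)} = 3·0.7353079 + 0.7900496 = 2.9959733
T_{2}^{(0)} = 0.7489933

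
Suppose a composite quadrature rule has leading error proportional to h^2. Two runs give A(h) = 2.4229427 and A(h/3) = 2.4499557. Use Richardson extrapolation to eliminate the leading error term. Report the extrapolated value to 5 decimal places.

2.45333

Extrapolated value = (9·A(h/3) − A(h)) / (9 − 1)
= (9·2.4499557 − 2.4229427) / 8
= 19.6266586 / 8 = 2.4533323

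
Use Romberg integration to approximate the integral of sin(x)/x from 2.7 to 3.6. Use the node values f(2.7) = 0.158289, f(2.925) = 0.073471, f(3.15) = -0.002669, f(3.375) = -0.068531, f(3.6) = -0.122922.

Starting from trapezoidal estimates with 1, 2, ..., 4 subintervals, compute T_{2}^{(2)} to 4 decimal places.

T_{0}^{(0)} (trapezoid, 1 panel, h=0.9000): 0.015915
T_{1}^{(0)} (trapezoid, 2 panels, h=0.4500): 0.006757
T_{2}^{(0)} (trapezoid, 4 panels, h=0.2250): 0.004490
T_{1}^{(1)} = 0.006757 + (0.006757 − 0.015915)/3 = 0.003704
T_{2}^{(1)} = 0.004490 + (0.004490 − 0.006757)/3 = 0.003734
T_{2}^{(2)} = 0.003734 + (0.003734 − 0.003704)/15 = 0.003736

0.0037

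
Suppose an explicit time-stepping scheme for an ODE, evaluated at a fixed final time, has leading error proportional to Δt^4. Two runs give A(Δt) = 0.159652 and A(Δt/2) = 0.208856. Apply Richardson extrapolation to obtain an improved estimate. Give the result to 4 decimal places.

0.2121

The leading error scales as Δt^4; refining by a factor of 2 reduces it by 2^4 = 16.
Extrapolated value = (16·A(Δt/2) − A(Δt)) / (16 − 1)
= (16·0.208856 − 0.159652) / 15
= 3.182044 / 15 = 0.212136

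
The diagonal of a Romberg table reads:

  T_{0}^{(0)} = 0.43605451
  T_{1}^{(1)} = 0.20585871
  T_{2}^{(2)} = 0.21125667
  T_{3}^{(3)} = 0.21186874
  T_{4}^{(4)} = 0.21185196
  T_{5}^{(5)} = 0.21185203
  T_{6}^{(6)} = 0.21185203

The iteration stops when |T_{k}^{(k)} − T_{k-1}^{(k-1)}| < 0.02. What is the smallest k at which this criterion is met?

|T_{1}^{(1)} − T_{0}^{(0)}| = 0.23019580 ≥ 0.02
|T_{2}^{(2)} − T_{1}^{(1)}| = 0.00539796 < 0.02

k = 2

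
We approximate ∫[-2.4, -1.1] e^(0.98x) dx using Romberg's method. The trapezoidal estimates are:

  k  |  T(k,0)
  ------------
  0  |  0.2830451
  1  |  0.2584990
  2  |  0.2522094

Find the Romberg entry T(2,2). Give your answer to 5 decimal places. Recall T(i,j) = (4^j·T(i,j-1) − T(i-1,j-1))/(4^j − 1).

Richardson extrapolation on the trapezoidal column (denominator 4−1=3):
T(1,1) = 0.2584990 + (0.2584990 − 0.2830451)/3 = 0.2503170
T(2,1) = (4·0.2522094 − 0.2584990) / 3 = 0.2501129
T(2,2) = (16·0.2501129 − 0.2503170) / 15 = 0.2500993

0.25010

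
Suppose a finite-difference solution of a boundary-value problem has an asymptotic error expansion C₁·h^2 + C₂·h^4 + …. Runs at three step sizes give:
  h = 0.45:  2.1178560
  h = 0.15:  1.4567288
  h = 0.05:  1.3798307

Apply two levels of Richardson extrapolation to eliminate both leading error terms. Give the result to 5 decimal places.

First eliminate the h^2 term (factor 3^2 = 9):
  B₁ = (9·1.4567288 − 2.1178560)/8 = 1.3740879
  B₂ = (9·1.3798307 − 1.4567288)/8 = 1.3702184
Then eliminate the h^4 term (factor 3^4 = 81):
  (81·1.3702184 − 1.3740879)/80 = 1.3701700

1.37017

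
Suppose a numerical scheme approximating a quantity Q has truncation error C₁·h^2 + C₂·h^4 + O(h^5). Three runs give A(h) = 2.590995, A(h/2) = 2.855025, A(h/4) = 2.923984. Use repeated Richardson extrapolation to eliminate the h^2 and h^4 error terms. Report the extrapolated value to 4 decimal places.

First eliminate the h^2 term (factor 2^2 = 4):
  B₁ = (4·2.855025 − 2.590995)/3 = 2.943035
  B₂ = (4·2.923984 − 2.855025)/3 = 2.946970
Then eliminate the h^4 term (factor 2^4 = 16):
  (16·2.946970 − 2.943035)/15 = 2.947232

2.9472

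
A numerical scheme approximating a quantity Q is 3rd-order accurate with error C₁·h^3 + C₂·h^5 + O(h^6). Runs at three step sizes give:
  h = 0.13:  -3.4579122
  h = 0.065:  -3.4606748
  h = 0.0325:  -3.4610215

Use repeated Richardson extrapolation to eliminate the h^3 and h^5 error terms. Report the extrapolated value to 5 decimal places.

-3.46107

First eliminate the h^3 term (factor 2^3 = 8):
  B₁ = (8·(-3.4606748) − (-3.4579122))/7 = -3.4610695
  B₂ = (8·(-3.4610215) − (-3.4606748))/7 = -3.4610710
Then eliminate the h^5 term (factor 2^5 = 32):
  (32·(-3.4610710) − (-3.4610695))/31 = -3.4610710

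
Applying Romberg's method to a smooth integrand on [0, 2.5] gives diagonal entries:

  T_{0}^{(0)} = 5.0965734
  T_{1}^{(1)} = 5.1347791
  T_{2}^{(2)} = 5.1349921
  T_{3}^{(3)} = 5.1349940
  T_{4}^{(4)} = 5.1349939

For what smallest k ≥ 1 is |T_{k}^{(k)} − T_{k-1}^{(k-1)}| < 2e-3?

|T_{1}^{(1)} − T_{0}^{(0)}| = 0.0382057 ≥ 2e-3
|T_{2}^{(2)} − T_{1}^{(1)}| = 0.0002130 < 2e-3

k = 2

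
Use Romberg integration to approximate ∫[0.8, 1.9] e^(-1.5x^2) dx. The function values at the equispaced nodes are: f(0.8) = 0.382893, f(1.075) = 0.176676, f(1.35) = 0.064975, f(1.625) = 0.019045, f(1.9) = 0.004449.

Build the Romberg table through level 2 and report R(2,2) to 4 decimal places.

0.1192

R(0,0) (trapezoid, 1 panel, h=1.1000): 0.213038
R(1,0) (trapezoid, 2 panels, h=0.5500): 0.142255
R(2,0) (trapezoid, 4 panels, h=0.2750): 0.124951
R(1,1) = 0.142255 + (0.142255 − 0.213038)/3 = 0.118661
R(2,1) = 0.124951 + (0.124951 − 0.142255)/3 = 0.119183
R(2,2) = 0.119183 + (0.119183 − 0.118661)/15 = 0.119218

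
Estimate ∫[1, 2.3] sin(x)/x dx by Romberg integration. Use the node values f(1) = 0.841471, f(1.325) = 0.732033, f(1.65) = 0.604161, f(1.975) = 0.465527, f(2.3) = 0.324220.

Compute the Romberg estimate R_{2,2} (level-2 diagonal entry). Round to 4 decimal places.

R_{0,0} (trapezoid, 1 panel, h=1.3000): 0.757699
R_{1,0} (trapezoid, 2 panels, h=0.6500): 0.771554
R_{2,0} (trapezoid, 4 panels, h=0.3250): 0.774984
R_{1,1} = 0.771554 + (0.771554 − 0.757699)/3 = 0.776172
R_{2,1} = 0.774984 + (0.774984 − 0.771554)/3 = 0.776127
R_{2,2} = 0.776127 + (0.776127 − 0.776172)/15 = 0.776124

0.7761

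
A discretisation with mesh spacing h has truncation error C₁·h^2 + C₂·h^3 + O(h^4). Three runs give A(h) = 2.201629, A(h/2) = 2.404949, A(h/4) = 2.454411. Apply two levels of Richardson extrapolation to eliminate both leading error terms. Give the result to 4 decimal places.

First eliminate the h^2 term (factor 2^2 = 4):
  B₁ = (4·2.404949 − 2.201629)/3 = 2.472722
  B₂ = (4·2.454411 − 2.404949)/3 = 2.470898
Then eliminate the h^3 term (factor 2^3 = 8):
  (8·2.470898 − 2.472722)/7 = 2.470637

2.4706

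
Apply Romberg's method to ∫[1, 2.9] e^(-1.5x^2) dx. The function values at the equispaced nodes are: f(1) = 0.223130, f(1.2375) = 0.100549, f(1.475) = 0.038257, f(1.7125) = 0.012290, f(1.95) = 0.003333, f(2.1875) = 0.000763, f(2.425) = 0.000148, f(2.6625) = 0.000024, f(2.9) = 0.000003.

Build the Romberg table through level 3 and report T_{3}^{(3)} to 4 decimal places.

0.0602

T_{0}^{(0)} (trapezoid, 1 panel, h=1.9000): 0.211976
T_{1}^{(0)} (trapezoid, 2 panels, h=0.9500): 0.109155
T_{2}^{(0)} (trapezoid, 4 panels, h=0.4750): 0.072820
T_{3}^{(0)} (trapezoid, 8 panels, h=0.2375): 0.063396
T_{1}^{(1)} = 0.109155 + (0.109155 − 0.211976)/3 = 0.074881
T_{2}^{(1)} = 0.072820 + (0.072820 − 0.109155)/3 = 0.060708
T_{3}^{(1)} = 0.063396 + (0.063396 − 0.072820)/3 = 0.060255
T_{2}^{(2)} = 0.060708 + (0.060708 − 0.074881)/15 = 0.059763
T_{3}^{(2)} = 0.060255 + (0.060255 − 0.060708)/15 = 0.060225
T_{3}^{(3)} = 0.060225 + (0.060225 − 0.059763)/63 = 0.060232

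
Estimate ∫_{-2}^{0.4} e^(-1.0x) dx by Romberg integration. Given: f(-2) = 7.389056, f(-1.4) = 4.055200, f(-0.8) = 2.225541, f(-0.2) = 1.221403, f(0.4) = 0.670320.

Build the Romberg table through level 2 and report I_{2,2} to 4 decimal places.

I_{0,0} (trapezoid, 1 panel, h=2.4000): 9.671251
I_{1,0} (trapezoid, 2 panels, h=1.2000): 7.506275
I_{2,0} (trapezoid, 4 panels, h=0.6000): 6.919099
I_{1,1} = 7.506275 + (7.506275 − 9.671251)/3 = 6.784616
I_{2,1} = 6.919099 + (6.919099 − 7.506275)/3 = 6.723374
I_{2,2} = 6.723374 + (6.723374 − 6.784616)/15 = 6.719291

6.7193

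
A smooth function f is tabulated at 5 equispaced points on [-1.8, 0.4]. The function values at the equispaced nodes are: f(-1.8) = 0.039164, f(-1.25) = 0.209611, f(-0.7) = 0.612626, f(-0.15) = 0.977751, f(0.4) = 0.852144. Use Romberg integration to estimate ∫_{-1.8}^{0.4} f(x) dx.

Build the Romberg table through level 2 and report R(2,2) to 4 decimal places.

1.2610

R(0,0) (trapezoid, 1 panel, h=2.2000): 0.980439
R(1,0) (trapezoid, 2 panels, h=1.1000): 1.164108
R(2,0) (trapezoid, 4 panels, h=0.5500): 1.235103
R(1,1) = 1.164108 + (1.164108 − 0.980439)/3 = 1.225331
R(2,1) = 1.235103 + (1.235103 − 1.164108)/3 = 1.258768
R(2,2) = 1.258768 + (1.258768 − 1.225331)/15 = 1.260997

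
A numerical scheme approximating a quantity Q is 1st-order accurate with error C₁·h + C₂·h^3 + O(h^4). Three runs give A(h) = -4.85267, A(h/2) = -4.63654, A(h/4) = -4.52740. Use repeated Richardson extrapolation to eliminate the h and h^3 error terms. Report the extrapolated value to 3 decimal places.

-4.418

First eliminate the h term (factor 2^1 = 2):
  B₁ = (2·(-4.63654) − (-4.85267))/1 = -4.42041
  B₂ = (2·(-4.52740) − (-4.63654))/1 = -4.41826
Then eliminate the h^3 term (factor 2^3 = 8):
  (8·(-4.41826) − (-4.42041))/7 = -4.41795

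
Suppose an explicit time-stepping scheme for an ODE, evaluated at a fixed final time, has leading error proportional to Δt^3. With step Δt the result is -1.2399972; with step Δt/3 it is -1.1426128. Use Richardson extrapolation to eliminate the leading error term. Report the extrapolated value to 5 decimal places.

Extrapolated value = (27·A(Δt/3) − A(Δt)) / (27 − 1)
= (27·(-1.1426128) − (-1.2399972)) / 26
= -29.6105484 / 26 = -1.1388672

-1.13887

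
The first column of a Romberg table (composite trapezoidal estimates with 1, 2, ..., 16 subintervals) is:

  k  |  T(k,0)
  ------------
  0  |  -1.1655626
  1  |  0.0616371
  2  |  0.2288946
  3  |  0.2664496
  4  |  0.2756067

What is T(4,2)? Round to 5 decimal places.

Richardson extrapolation on the trapezoidal column (denominator 4−1=3):
T(3,1) = 0.2664496 + (0.2664496 − 0.2288946)/3 = 0.2789679
T(4,1) = 0.2756067 + (0.2756067 − 0.2664496)/3 = 0.2786591
T(4,2) = (16·0.2786591 − 0.2789679) / 15 = 0.2786385

0.27864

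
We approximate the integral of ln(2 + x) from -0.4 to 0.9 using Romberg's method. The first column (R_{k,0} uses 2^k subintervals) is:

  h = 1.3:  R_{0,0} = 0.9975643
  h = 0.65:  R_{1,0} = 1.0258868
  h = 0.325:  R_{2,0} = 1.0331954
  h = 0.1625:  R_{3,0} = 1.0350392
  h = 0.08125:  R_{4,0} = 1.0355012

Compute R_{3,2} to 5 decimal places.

Richardson extrapolation on the trapezoidal column (denominator 4−1=3):
R_{2,1} = (4·1.0331954 − 1.0258868) / 3 = 1.0356316
R_{3,1} = 1.0350392 + (1.0350392 − 1.0331954)/3 = 1.0356538
R_{3,2} = (16·1.0356538 − 1.0356316) / 15 = 1.0356553

1.03566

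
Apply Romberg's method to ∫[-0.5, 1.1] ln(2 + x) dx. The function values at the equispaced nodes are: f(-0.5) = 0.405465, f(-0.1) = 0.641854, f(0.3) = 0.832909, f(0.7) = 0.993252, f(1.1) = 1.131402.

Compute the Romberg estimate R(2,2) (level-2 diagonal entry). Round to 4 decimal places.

R(0,0) (trapezoid, 1 panel, h=1.6000): 1.229494
R(1,0) (trapezoid, 2 panels, h=0.8000): 1.281074
R(2,0) (trapezoid, 4 panels, h=0.4000): 1.294579
R(1,1) = 1.281074 + (1.281074 − 1.229494)/3 = 1.298267
R(2,1) = 1.294579 + (1.294579 − 1.281074)/3 = 1.299081
R(2,2) = 1.299081 + (1.299081 − 1.298267)/15 = 1.299135

1.2991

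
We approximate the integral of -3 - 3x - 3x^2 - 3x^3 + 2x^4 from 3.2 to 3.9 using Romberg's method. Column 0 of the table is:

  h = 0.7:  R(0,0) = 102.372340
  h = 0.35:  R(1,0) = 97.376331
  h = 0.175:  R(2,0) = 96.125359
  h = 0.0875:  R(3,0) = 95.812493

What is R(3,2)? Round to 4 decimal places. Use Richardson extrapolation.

95.7082

R(2,1) = 96.125359 + (96.125359 − 97.376331)/3 = 95.708368
R(3,1) = 95.812493 + (95.812493 − 96.125359)/3 = 95.708204
R(3,2) = 95.708204 + (95.708204 − 95.708368)/15 = 95.708193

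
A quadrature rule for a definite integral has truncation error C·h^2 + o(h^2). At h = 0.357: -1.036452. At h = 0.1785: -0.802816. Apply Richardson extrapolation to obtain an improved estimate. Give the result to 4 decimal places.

-0.7249

Extrapolated value = (4·A(h/2) − A(h)) / (4 − 1)
= (4·(-0.802816) − (-1.036452)) / 3
= -2.174812 / 3 = -0.724937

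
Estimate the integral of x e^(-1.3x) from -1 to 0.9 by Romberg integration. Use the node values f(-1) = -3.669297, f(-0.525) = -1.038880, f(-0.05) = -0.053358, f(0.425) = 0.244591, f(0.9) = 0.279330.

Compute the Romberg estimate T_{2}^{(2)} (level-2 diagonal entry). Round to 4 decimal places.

T_{0}^{(0)} (trapezoid, 1 panel, h=1.9000): -3.220469
T_{1}^{(0)} (trapezoid, 2 panels, h=0.9500): -1.660924
T_{2}^{(0)} (trapezoid, 4 panels, h=0.4750): -1.207749
T_{1}^{(1)} = -1.660924 + (-1.660924 − (-3.220469))/3 = -1.141076
T_{2}^{(1)} = -1.207749 + (-1.207749 − (-1.660924))/3 = -1.056691
T_{2}^{(2)} = -1.056691 + (-1.056691 − (-1.141076))/15 = -1.051065

-1.0511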